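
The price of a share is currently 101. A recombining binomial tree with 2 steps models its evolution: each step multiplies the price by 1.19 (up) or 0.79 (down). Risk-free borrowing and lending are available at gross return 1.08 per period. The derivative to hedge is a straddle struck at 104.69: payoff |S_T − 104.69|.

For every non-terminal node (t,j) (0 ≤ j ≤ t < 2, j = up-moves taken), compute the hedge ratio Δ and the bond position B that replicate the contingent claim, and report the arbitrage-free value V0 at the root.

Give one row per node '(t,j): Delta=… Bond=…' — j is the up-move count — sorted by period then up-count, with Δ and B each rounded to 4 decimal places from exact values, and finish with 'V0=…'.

(0,0): Delta=0.2740 Bond=-4.3681
(1,0): Delta=-1.0000 Bond=96.9352
(1,1): Delta=0.5948 Bond=-43.2756
V0=23.3063

Under the risk-neutral measure, an up-move has probability p* = (R−d)/(u−d) = 0.7250 and values discount at R = 1.08.
Terminal payoffs: V(2,0)=41.6559, V(2,1)=9.7399, V(2,2)=38.3361
  t=1,j=0: stock 79.7900 → up 94.9501 (V=9.7399), down 63.0341 (V=41.6559). Price 17.1452; hedge Δ=-1.0000, bond B=96.9352.
  t=1,j=1: stock 120.1900 → up 143.0261 (V=38.3361), down 94.9501 (V=9.7399). Price 28.2149; hedge Δ=0.5948, bond B=-43.2756.
  t=0,j=0: stock 101.0000 → up 120.1900 (V=28.2149), down 79.7900 (V=17.1452). Price 23.3063; hedge Δ=0.2740, bond B=-4.3681.
Root portfolio cost Δ·101+B reproduces V0=23.3063.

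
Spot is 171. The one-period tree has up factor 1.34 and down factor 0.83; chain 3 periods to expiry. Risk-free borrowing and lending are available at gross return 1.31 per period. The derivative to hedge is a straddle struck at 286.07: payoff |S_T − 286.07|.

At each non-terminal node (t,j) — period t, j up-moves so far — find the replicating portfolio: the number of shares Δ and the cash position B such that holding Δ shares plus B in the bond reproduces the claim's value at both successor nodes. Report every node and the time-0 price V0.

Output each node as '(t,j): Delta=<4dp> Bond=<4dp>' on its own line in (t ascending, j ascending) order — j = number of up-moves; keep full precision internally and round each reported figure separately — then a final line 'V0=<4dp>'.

(0,0): Delta=0.4841 Bond=-33.5449
(1,0): Delta=-1.0000 Bond=166.6977
(1,1): Delta=0.5416 Bond=-57.1090
(2,0): Delta=-1.0000 Bond=218.3740
(2,1): Delta=-1.0000 Bond=218.3740
(2,2): Delta=0.6013 Bond=-93.1369
V0=49.2401

The replicating-portfolio and risk-neutral prices coincide; use p* = (1.31−0.83)/(1.34−0.83) = 0.9412 for the latter.
At expiry t=3: V(3,0)=188.2944, V(3,1)=128.2155, V(3,2)=31.2205, V(3,3)=125.3738
(2,0): S=117.8019. Δ = (V_up−V_dn)/(S_up−S_dn) = (128.2155−188.2944)/(157.8545−97.7756) = -1.0000. V = [p*·128.2155 + (1−p*)·188.2944]/1.31 = 100.5721. B = V − Δ·S = 218.3740.
(2,1): S=190.1862. Δ = (V_up−V_dn)/(S_up−S_dn) = (31.2205−128.2155)/(254.8495−157.8545) = -1.0000. V = [p*·31.2205 + (1−p*)·128.2155]/1.31 = 28.1878. B = V − Δ·S = 218.3740.
(2,2): S=307.0476. Δ = (V_up−V_dn)/(S_up−S_dn) = (125.3738−31.2205)/(411.4438−254.8495) = 0.6013. V = [p*·125.3738 + (1−p*)·31.2205]/1.31 = 91.4774. B = V − Δ·S = -93.1369.
(1,0): S=141.9300. Δ = (V_up−V_dn)/(S_up−S_dn) = (28.1878−100.5721)/(190.1862−117.8019) = -1.0000. V = [p*·28.1878 + (1−p*)·100.5721]/1.31 = 24.7677. B = V − Δ·S = 166.6977.
(1,1): S=229.1400. Δ = (V_up−V_dn)/(S_up−S_dn) = (91.4774−28.1878)/(307.0476−190.1862) = 0.5416. V = [p*·91.4774 + (1−p*)·28.1878]/1.31 = 66.9881. B = V − Δ·S = -57.1090.
(0,0): S=171.0000. Δ = (V_up−V_dn)/(S_up−S_dn) = (66.9881−24.7677)/(229.1400−141.9300) = 0.4841. V = [p*·66.9881 + (1−p*)·24.7677]/1.31 = 49.2401. B = V − Δ·S = -33.5449.
Root portfolio cost Δ·171+B reproduces V0=49.2401.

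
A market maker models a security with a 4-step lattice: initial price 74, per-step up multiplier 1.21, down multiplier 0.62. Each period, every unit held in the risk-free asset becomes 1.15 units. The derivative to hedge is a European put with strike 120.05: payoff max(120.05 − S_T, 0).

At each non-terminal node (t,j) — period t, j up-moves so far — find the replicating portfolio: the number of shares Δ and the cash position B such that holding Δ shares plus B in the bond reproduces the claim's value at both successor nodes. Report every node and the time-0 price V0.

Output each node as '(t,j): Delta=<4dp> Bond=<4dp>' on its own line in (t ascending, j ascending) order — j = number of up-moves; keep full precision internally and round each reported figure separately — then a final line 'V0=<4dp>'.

(0,0): Delta=-0.5789 Bond=51.8381
(1,0): Delta=-1.0000 Bond=78.9348
(1,1): Delta=-0.5545 Bond=57.4265
(2,0): Delta=-1.0000 Bond=90.7750
(2,1): Delta=-1.0000 Bond=90.7750
(2,2): Delta=-0.5286 Bond=63.2404
(3,0): Delta=-1.0000 Bond=104.3913
(3,1): Delta=-1.0000 Bond=104.3913
(3,2): Delta=-1.0000 Bond=104.3913
(3,3): Delta=-0.5013 Bond=69.1417
V0=9.0010

Since d<R<u, set p* = (R−d)/(u−d) = 0.8983; price each node as the discounted p*-expectation of its children.
Terminal values V(4,·): V(4,0)=109.1155, V(4,1)=98.7101, V(4,2)=78.4028, V(4,3)=38.7708, V(4,4)=0.0000
(3,0): S=17.6363. Δ = (V_up−V_dn)/(S_up−S_dn) = (98.7101−109.1155)/(21.3399−10.9345) = -1.0000. V = [p*·98.7101 + (1−p*)·109.1155]/1.15 = 86.7550. B = V − Δ·S = 104.3913.
(3,1): S=34.4192. Δ = (V_up−V_dn)/(S_up−S_dn) = (78.4028−98.7101)/(41.6472−21.3399) = -1.0000. V = [p*·78.4028 + (1−p*)·98.7101]/1.15 = 69.9721. B = V − Δ·S = 104.3913.
(3,2): S=67.1729. Δ = (V_up−V_dn)/(S_up−S_dn) = (38.7708−78.4028)/(81.2792−41.6472) = -1.0000. V = [p*·38.7708 + (1−p*)·78.4028]/1.15 = 37.2184. B = V − Δ·S = 104.3913.
(3,3): S=131.0955. Δ = (V_up−V_dn)/(S_up−S_dn) = (0.0000−38.7708)/(158.6256−81.2792) = -0.5013. V = [p*·0.0000 + (1−p*)·38.7708]/1.15 = 3.4285. B = V − Δ·S = 69.1417.
(2,0): S=28.4456. Δ = (V_up−V_dn)/(S_up−S_dn) = (69.9721−86.7550)/(34.4192−17.6363) = -1.0000. V = [p*·69.9721 + (1−p*)·86.7550]/1.15 = 62.3294. B = V − Δ·S = 90.7750.
(2,1): S=55.5148. Δ = (V_up−V_dn)/(S_up−S_dn) = (37.2184−69.9721)/(67.1729−34.4192) = -1.0000. V = [p*·37.2184 + (1−p*)·69.9721]/1.15 = 35.2602. B = V − Δ·S = 90.7750.
(2,2): S=108.3434. Δ = (V_up−V_dn)/(S_up−S_dn) = (3.4285−37.2184)/(131.0955−67.1729) = -0.5286. V = [p*·3.4285 + (1−p*)·37.2184]/1.15 = 5.9694. B = V − Δ·S = 63.2404.
(1,0): S=45.8800. Δ = (V_up−V_dn)/(S_up−S_dn) = (35.2602−62.3294)/(55.5148−28.4456) = -1.0000. V = [p*·35.2602 + (1−p*)·62.3294]/1.15 = 33.0548. B = V − Δ·S = 78.9348.
(1,1): S=89.5400. Δ = (V_up−V_dn)/(S_up−S_dn) = (5.9694−35.2602)/(108.3434−55.5148) = -0.5545. V = [p*·5.9694 + (1−p*)·35.2602]/1.15 = 7.7810. B = V − Δ·S = 57.4265.
(0,0): S=74.0000. Δ = (V_up−V_dn)/(S_up−S_dn) = (7.7810−33.0548)/(89.5400−45.8800) = -0.5789. V = [p*·7.7810 + (1−p*)·33.0548]/1.15 = 9.0010. B = V − Δ·S = 51.8381.
Self-financing check: at every node Δ·S+B equals the discounted successor values.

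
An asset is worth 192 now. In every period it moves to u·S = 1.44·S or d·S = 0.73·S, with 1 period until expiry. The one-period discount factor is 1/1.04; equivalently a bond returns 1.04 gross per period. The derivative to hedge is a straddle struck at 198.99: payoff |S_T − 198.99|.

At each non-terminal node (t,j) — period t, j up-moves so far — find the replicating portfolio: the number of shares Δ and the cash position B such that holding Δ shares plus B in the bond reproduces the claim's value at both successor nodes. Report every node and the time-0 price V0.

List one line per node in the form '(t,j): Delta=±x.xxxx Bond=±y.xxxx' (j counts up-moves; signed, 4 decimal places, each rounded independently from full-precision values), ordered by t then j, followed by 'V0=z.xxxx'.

No-arbitrage ⇒ martingale measure with p* = (R−d)/(u−d) = 0.4366.
Payoff layer (t=1): V(1,0)=58.8300, V(1,1)=77.4900
(0,0): S=192.0000. Δ = (V_up−V_dn)/(S_up−S_dn) = (77.4900−58.8300)/(276.4800−140.1600) = 0.1369. V = [p*·77.4900 + (1−p*)·58.8300]/1.04 = 64.4013. B = V − Δ·S = 38.1196.
Self-financing check: at every node Δ·S+B equals the discounted successor values.

(0,0): Delta=0.1369 Bond=38.1196
V0=64.4013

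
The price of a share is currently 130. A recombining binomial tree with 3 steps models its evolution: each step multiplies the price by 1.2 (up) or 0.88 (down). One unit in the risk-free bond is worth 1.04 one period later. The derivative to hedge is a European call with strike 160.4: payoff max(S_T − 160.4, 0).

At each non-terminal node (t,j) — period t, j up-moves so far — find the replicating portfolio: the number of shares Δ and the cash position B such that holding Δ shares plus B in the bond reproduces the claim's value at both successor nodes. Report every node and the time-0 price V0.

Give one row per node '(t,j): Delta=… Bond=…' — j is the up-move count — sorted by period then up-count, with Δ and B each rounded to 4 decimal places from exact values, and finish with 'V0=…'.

Since d<R<u, set p* = (R−d)/(u−d) = 0.5000; price each node as the discounted p*-expectation of its children.
Terminal values V(3,·): V(3,0)=0.0000, V(3,1)=0.0000, V(3,2)=4.3360, V(3,3)=64.2400
Node (2,0) S=100.6720: V=(p*·0.0000+(1−p*)·0.0000)/1.04=0.0000; Δ=(0.0000−0.0000)/(120.8064−88.5914)=0.0000; B=V−Δ·S=0.0000
Node (2,1) S=137.2800: V=(p*·4.3360+(1−p*)·0.0000)/1.04=2.0846; Δ=(4.3360−0.0000)/(164.7360−120.8064)=0.0987; B=V−Δ·S=-11.4654
Node (2,2) S=187.2000: V=(p*·64.2400+(1−p*)·4.3360)/1.04=32.9692; Δ=(64.2400−4.3360)/(224.6400−164.7360)=1.0000; B=V−Δ·S=-154.2308
Node (1,0) S=114.4000: V=(p*·2.0846+(1−p*)·0.0000)/1.04=1.0022; Δ=(2.0846−0.0000)/(137.2800−100.6720)=0.0569; B=V−Δ·S=-5.5122
Node (1,1) S=156.0000: V=(p*·32.9692+(1−p*)·2.0846)/1.04=16.8528; Δ=(32.9692−2.0846)/(187.2000−137.2800)=0.6187; B=V−Δ·S=-79.6616
Node (0,0) S=130.0000: V=(p*·16.8528+(1−p*)·1.0022)/1.04=8.5841; Δ=(16.8528−1.0022)/(156.0000−114.4000)=0.3810; B=V−Δ·S=-40.9490
Root portfolio cost Δ·130+B reproduces V0=8.5841.

(0,0): Delta=0.3810 Bond=-40.9490
(1,0): Delta=0.0569 Bond=-5.5122
(1,1): Delta=0.6187 Bond=-79.6616
(2,0): Delta=0.0000 Bond=0.0000
(2,1): Delta=0.0987 Bond=-11.4654
(2,2): Delta=1.0000 Bond=-154.2308
V0=8.5841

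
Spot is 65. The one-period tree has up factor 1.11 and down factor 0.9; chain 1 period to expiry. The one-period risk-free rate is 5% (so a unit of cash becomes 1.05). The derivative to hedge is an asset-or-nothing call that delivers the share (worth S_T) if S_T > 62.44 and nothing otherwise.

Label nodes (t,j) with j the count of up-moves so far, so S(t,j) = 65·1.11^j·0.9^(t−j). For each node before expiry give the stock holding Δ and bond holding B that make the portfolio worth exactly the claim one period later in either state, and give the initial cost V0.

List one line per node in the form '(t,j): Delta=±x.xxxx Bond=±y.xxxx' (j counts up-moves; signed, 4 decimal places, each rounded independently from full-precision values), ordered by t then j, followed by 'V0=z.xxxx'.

(0,0): Delta=5.2857 Bond=-294.4898
V0=49.0816

The replicating-portfolio and risk-neutral prices coincide; use p* = (1.05−0.9)/(1.11−0.9) = 0.7143 for the latter.
At expiry t=1: V(1,0)=0.0000, V(1,1)=72.1500
(0,0): S=65.0000. Δ = (V_up−V_dn)/(S_up−S_dn) = (72.1500−0.0000)/(72.1500−58.5000) = 5.2857. V = [p*·72.1500 + (1−p*)·0.0000]/1.05 = 49.0816. B = V − Δ·S = -294.4898.
Check: Δ(0,0)·S0 + B(0,0) = 49.0816 = V0.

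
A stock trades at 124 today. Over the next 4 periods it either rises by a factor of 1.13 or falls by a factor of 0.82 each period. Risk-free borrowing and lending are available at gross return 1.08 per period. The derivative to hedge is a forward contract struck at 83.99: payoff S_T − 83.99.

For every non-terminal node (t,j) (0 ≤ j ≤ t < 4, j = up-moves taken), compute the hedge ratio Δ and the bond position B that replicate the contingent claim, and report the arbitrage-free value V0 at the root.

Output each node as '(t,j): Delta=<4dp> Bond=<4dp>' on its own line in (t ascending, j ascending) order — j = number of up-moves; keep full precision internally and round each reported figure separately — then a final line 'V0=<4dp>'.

(0,0): Delta=1.0000 Bond=-61.7352
(1,0): Delta=1.0000 Bond=-66.6740
(1,1): Delta=1.0000 Bond=-66.6740
(2,0): Delta=1.0000 Bond=-72.0079
(2,1): Delta=1.0000 Bond=-72.0079
(2,2): Delta=1.0000 Bond=-72.0079
(3,0): Delta=1.0000 Bond=-77.7685
(3,1): Delta=1.0000 Bond=-77.7685
(3,2): Delta=1.0000 Bond=-77.7685
(3,3): Delta=1.0000 Bond=-77.7685
V0=62.2648

No-arbitrage ⇒ martingale measure with p* = (R−d)/(u−d) = 0.8387.
Payoff layer (t=4): V(4,0)=-27.9269, V(4,1)=-6.7323, V(4,2)=22.4749, V(4,3)=62.7238, V(4,4)=118.1887
  t=3,j=0: stock 68.3696 → up 77.2577 (V=-6.7323), down 56.0631 (V=-27.9269). Price -9.3989; hedge Δ=1.0000, bond B=-77.7685.
  t=3,j=1: stock 94.2167 → up 106.4649 (V=22.4749), down 77.2577 (V=-6.7323). Price 16.4482; hedge Δ=1.0000, bond B=-77.7685.
  t=3,j=2: stock 129.8352 → up 146.7138 (V=62.7238), down 106.4649 (V=22.4749). Price 52.0667; hedge Δ=1.0000, bond B=-77.7685.
  t=3,j=3: stock 178.9192 → up 202.1787 (V=118.1887), down 146.7138 (V=62.7238). Price 101.1507; hedge Δ=1.0000, bond B=-77.7685.
  t=2,j=0: stock 83.3776 → up 94.2167 (V=16.4482), down 68.3696 (V=-9.3989). Price 11.3697; hedge Δ=1.0000, bond B=-72.0079.
  t=2,j=1: stock 114.8984 → up 129.8352 (V=52.0667), down 94.2167 (V=16.4482). Price 42.8905; hedge Δ=1.0000, bond B=-72.0079.
  t=2,j=2: stock 158.3356 → up 178.9192 (V=101.1507), down 129.8352 (V=52.0667). Price 86.3277; hedge Δ=1.0000, bond B=-72.0079.
  t=1,j=0: stock 101.6800 → up 114.8984 (V=42.8905), down 83.3776 (V=11.3697). Price 35.0060; hedge Δ=1.0000, bond B=-66.6740.
  t=1,j=1: stock 140.1200 → up 158.3356 (V=86.3277), down 114.8984 (V=42.8905). Price 73.4460; hedge Δ=1.0000, bond B=-66.6740.
  t=0,j=0: stock 124.0000 → up 140.1200 (V=73.4460), down 101.6800 (V=35.0060). Price 62.2648; hedge Δ=1.0000, bond B=-61.7352.
Root portfolio cost Δ·124+B reproduces V0=62.2648.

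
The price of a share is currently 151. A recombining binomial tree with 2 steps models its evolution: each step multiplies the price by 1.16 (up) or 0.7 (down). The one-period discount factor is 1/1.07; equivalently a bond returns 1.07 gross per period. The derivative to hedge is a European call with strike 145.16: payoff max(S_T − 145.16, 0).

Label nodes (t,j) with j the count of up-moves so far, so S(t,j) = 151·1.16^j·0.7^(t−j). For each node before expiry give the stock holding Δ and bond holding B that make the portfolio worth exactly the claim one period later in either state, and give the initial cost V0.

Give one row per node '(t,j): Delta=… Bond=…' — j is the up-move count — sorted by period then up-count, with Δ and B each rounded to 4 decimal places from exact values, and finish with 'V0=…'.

Risk-neutral probability p* = (R−d)/(u−d) = (1.07−0.7)/(1.16−0.7) = 0.8043.
At expiry t=2: V(2,0)=0.0000, V(2,1)=0.0000, V(2,2)=58.0256
  t=1,j=0: stock 105.7000 → up 122.6120 (V=0.0000), down 73.9900 (V=0.0000). Price 0.0000; hedge Δ=0.0000, bond B=0.0000.
  t=1,j=1: stock 175.1600 → up 203.1856 (V=58.0256), down 122.6120 (V=0.0000). Price 43.6194; hedge Δ=0.7202, bond B=-82.5232.
  t=0,j=0: stock 151.0000 → up 175.1600 (V=43.6194), down 105.7000 (V=0.0000). Price 32.7899; hedge Δ=0.6280, bond B=-62.0349.
Check: Δ(0,0)·S0 + B(0,0) = 32.7899 = V0.

(0,0): Delta=0.6280 Bond=-62.0349
(1,0): Delta=0.0000 Bond=0.0000
(1,1): Delta=0.7202 Bond=-82.5232
V0=32.7899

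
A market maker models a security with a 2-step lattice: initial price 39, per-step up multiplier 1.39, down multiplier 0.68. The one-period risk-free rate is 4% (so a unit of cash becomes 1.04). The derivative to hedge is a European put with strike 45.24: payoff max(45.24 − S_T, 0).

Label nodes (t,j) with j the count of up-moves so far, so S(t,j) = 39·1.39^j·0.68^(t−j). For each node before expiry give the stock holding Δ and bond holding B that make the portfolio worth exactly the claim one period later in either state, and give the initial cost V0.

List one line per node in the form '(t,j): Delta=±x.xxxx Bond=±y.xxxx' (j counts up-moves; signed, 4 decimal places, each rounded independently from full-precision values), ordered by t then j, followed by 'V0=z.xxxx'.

Under the risk-neutral measure, an up-move has probability p* = (R−d)/(u−d) = 0.5070 and values discount at R = 1.04.
Payoff layer (t=2): V(2,0)=27.2064, V(2,1)=8.3772, V(2,2)=0.0000
  t=1,j=0: stock 26.5200 → up 36.8628 (V=8.3772), down 18.0336 (V=27.2064). Price 16.9800; hedge Δ=-1.0000, bond B=43.5000.
  t=1,j=1: stock 54.2100 → up 75.3519 (V=0.0000), down 36.8628 (V=8.3772). Price 3.9708; hedge Δ=-0.2177, bond B=15.7696.
  t=0,j=0: stock 39.0000 → up 54.2100 (V=3.9708), down 26.5200 (V=16.9800). Price 9.9844; hedge Δ=-0.4698, bond B=28.3072.
Check: Δ(0,0)·S0 + B(0,0) = 9.9844 = V0.

(0,0): Delta=-0.4698 Bond=28.3072
(1,0): Delta=-1.0000 Bond=43.5000
(1,1): Delta=-0.2177 Bond=15.7696
V0=9.9844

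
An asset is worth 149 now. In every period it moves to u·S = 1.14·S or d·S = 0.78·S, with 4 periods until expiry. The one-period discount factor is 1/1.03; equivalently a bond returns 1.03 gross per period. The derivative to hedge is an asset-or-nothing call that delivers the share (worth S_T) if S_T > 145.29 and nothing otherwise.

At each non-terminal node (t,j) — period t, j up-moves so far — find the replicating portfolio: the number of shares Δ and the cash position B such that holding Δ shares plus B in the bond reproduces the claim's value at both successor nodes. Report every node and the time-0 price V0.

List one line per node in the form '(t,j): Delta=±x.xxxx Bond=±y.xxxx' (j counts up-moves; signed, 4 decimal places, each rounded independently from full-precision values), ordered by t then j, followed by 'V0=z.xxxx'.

The replicating-portfolio and risk-neutral prices coincide; use p* = (1.03−0.78)/(1.14−0.78) = 0.6944 for the latter.
Payoff layer (t=4): V(4,0)=0.0000, V(4,1)=0.0000, V(4,2)=0.0000, V(4,3)=172.1850, V(4,4)=251.6551
(3,0): S=70.7082. Δ = (V_up−V_dn)/(S_up−S_dn) = (0.0000−0.0000)/(80.6074−55.1524) = 0.0000. V = [p*·0.0000 + (1−p*)·0.0000]/1.03 = 0.0000. B = V − Δ·S = 0.0000.
(3,1): S=103.3428. Δ = (V_up−V_dn)/(S_up−S_dn) = (0.0000−0.0000)/(117.8108−80.6074) = 0.0000. V = [p*·0.0000 + (1−p*)·0.0000]/1.03 = 0.0000. B = V − Δ·S = 0.0000.
(3,2): S=151.0395. Δ = (V_up−V_dn)/(S_up−S_dn) = (172.1850−0.0000)/(172.1850−117.8108) = 3.1667. V = [p*·172.1850 + (1−p*)·0.0000]/1.03 = 116.0902. B = V − Δ·S = -362.2015.
(3,3): S=220.7501. Δ = (V_up−V_dn)/(S_up−S_dn) = (251.6551−172.1850)/(251.6551−172.1850) = 1.0000. V = [p*·251.6551 + (1−p*)·172.1850]/1.03 = 220.7501. B = V − Δ·S = 0.0000.
(2,0): S=90.6516. Δ = (V_up−V_dn)/(S_up−S_dn) = (0.0000−0.0000)/(103.3428−70.7082) = 0.0000. V = [p*·0.0000 + (1−p*)·0.0000]/1.03 = 0.0000. B = V − Δ·S = 0.0000.
(2,1): S=132.4908. Δ = (V_up−V_dn)/(S_up−S_dn) = (116.0902−0.0000)/(151.0395−103.3428) = 2.4339. V = [p*·116.0902 + (1−p*)·0.0000]/1.03 = 78.2701. B = V − Δ·S = -244.2028.
(2,2): S=193.6404. Δ = (V_up−V_dn)/(S_up−S_dn) = (220.7501−116.0902)/(220.7501−151.0395) = 1.5013. V = [p*·220.7501 + (1−p*)·116.0902]/1.03 = 183.2725. B = V − Δ·S = -107.4492.
(1,0): S=116.2200. Δ = (V_up−V_dn)/(S_up−S_dn) = (78.2701−0.0000)/(132.4908−90.6516) = 1.8707. V = [p*·78.2701 + (1−p*)·0.0000]/1.03 = 52.7711. B = V − Δ·S = -164.6459.
(1,1): S=169.8600. Δ = (V_up−V_dn)/(S_up−S_dn) = (183.2725−78.2701)/(193.6404−132.4908) = 1.7171. V = [p*·183.2725 + (1−p*)·78.2701]/1.03 = 146.7849. B = V − Δ·S = -144.8884.
(0,0): S=149.0000. Δ = (V_up−V_dn)/(S_up−S_dn) = (146.7849−52.7711)/(169.8600−116.2200) = 1.7527. V = [p*·146.7849 + (1−p*)·52.7711]/1.03 = 114.6199. B = V − Δ·S = -146.5295.
Each (Δ,B) replicates both successor values, so the strategy is self-financing and V0 is arbitrage-free.

(0,0): Delta=1.7527 Bond=-146.5295
(1,0): Delta=1.8707 Bond=-164.6459
(1,1): Delta=1.7171 Bond=-144.8884
(2,0): Delta=0.0000 Bond=0.0000
(2,1): Delta=2.4339 Bond=-244.2028
(2,2): Delta=1.5013 Bond=-107.4492
(3,0): Delta=0.0000 Bond=0.0000
(3,1): Delta=0.0000 Bond=0.0000
(3,2): Delta=3.1667 Bond=-362.2015
(3,3): Delta=1.0000 Bond=0.0000
V0=114.6199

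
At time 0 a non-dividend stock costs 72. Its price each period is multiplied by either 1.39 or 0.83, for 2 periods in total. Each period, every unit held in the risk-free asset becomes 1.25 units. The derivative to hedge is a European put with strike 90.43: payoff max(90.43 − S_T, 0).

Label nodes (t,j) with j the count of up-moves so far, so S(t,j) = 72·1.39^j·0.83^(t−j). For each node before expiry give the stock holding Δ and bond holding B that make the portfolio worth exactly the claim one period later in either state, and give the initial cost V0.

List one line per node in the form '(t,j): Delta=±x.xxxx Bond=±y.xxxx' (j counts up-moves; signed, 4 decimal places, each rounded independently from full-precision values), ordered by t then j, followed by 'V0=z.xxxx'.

The replicating-portfolio and risk-neutral prices coincide; use p* = (1.25−0.83)/(1.39−0.83) = 0.7500 for the latter.
Terminal values V(2,·): V(2,0)=40.8292, V(2,1)=7.3636, V(2,2)=0.0000
  t=1,j=0: stock 59.7600 → up 83.0664 (V=7.3636), down 49.6008 (V=40.8292). Price 12.5840; hedge Δ=-1.0000, bond B=72.3440.
  t=1,j=1: stock 100.0800 → up 139.1112 (V=0.0000), down 83.0664 (V=7.3636). Price 1.4727; hedge Δ=-0.1314, bond B=14.6220.
  t=0,j=0: stock 72.0000 → up 100.0800 (V=1.4727), down 59.7600 (V=12.5840). Price 3.4004; hedge Δ=-0.2756, bond B=23.2420.
Check: Δ(0,0)·S0 + B(0,0) = 3.4004 = V0.

(0,0): Delta=-0.2756 Bond=23.2420
(1,0): Delta=-1.0000 Bond=72.3440
(1,1): Delta=-0.1314 Bond=14.6220
V0=3.4004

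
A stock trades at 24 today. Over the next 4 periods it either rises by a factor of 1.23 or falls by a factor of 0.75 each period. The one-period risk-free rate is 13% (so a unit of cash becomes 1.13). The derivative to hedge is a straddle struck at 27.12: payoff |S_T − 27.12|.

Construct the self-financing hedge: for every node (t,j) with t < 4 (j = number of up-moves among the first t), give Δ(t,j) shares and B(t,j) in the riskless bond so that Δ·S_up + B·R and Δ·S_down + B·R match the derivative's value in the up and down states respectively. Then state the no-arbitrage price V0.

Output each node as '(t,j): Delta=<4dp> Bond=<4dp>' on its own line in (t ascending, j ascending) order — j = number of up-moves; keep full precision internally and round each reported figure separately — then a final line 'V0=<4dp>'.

No-arbitrage ⇒ martingale measure with p* = (R−d)/(u−d) = 0.7917.
Terminal values V(4,·): V(4,0)=19.5263, V(4,1)=14.6663, V(4,2)=6.6959, V(4,3)=6.3756, V(4,4)=27.8128
(3,0): S=10.1250. Δ = (V_up−V_dn)/(S_up−S_dn) = (14.6663−19.5263)/(12.4537−7.5938) = -1.0000. V = [p*·14.6663 + (1−p*)·19.5263]/1.13 = 13.8750. B = V − Δ·S = 24.0000.
(3,1): S=16.6050. Δ = (V_up−V_dn)/(S_up−S_dn) = (6.6959−14.6663)/(20.4242−12.4537) = -1.0000. V = [p*·6.6959 + (1−p*)·14.6663]/1.13 = 7.3950. B = V − Δ·S = 24.0000.
(3,2): S=27.2322. Δ = (V_up−V_dn)/(S_up−S_dn) = (6.3756−6.6959)/(33.4956−20.4241) = -0.0245. V = [p*·6.3756 + (1−p*)·6.6959]/1.13 = 5.7012. B = V − Δ·S = 6.3683.
(3,3): S=44.6608. Δ = (V_up−V_dn)/(S_up−S_dn) = (27.8128−6.3756)/(54.9328−33.4956) = 1.0000. V = [p*·27.8128 + (1−p*)·6.3756]/1.13 = 20.6608. B = V − Δ·S = -24.0000.
(2,0): S=13.5000. Δ = (V_up−V_dn)/(S_up−S_dn) = (7.3950−13.8750)/(16.6050−10.1250) = -1.0000. V = [p*·7.3950 + (1−p*)·13.8750]/1.13 = 7.7389. B = V − Δ·S = 21.2389.
(2,1): S=22.1400. Δ = (V_up−V_dn)/(S_up−S_dn) = (5.7012−7.3950)/(27.2322−16.6050) = -0.1594. V = [p*·5.7012 + (1−p*)·7.3950]/1.13 = 5.3576. B = V − Δ·S = 8.8864.
(2,2): S=36.3096. Δ = (V_up−V_dn)/(S_up−S_dn) = (20.6608−5.7012)/(44.6608−27.2322) = 0.8583. V = [p*·20.6608 + (1−p*)·5.7012]/1.13 = 15.5259. B = V − Δ·S = -15.6401.
(1,0): S=18.0000. Δ = (V_up−V_dn)/(S_up−S_dn) = (5.3576−7.7389)/(22.1400−13.5000) = -0.2756. V = [p*·5.3576 + (1−p*)·7.7389]/1.13 = 5.1803. B = V − Δ·S = 10.1414.
(1,1): S=29.5200. Δ = (V_up−V_dn)/(S_up−S_dn) = (15.5259−5.3576)/(36.3096−22.1400) = 0.7176. V = [p*·15.5259 + (1−p*)·5.3576]/1.13 = 11.8650. B = V − Δ·S = -9.3189.
(0,0): S=24.0000. Δ = (V_up−V_dn)/(S_up−S_dn) = (11.8650−5.1803)/(29.5200−18.0000) = 0.5803. V = [p*·11.8650 + (1−p*)·5.1803]/1.13 = 9.2676. B = V − Δ·S = -4.6590.
The time-0 hedge costs 9.2676, which is the no-arbitrage price.

(0,0): Delta=0.5803 Bond=-4.6590
(1,0): Delta=-0.2756 Bond=10.1414
(1,1): Delta=0.7176 Bond=-9.3189
(2,0): Delta=-1.0000 Bond=21.2389
(2,1): Delta=-0.1594 Bond=8.8864
(2,2): Delta=0.8583 Bond=-15.6401
(3,0): Delta=-1.0000 Bond=24.0000
(3,1): Delta=-1.0000 Bond=24.0000
(3,2): Delta=-0.0245 Bond=6.3683
(3,3): Delta=1.0000 Bond=-24.0000
V0=9.2676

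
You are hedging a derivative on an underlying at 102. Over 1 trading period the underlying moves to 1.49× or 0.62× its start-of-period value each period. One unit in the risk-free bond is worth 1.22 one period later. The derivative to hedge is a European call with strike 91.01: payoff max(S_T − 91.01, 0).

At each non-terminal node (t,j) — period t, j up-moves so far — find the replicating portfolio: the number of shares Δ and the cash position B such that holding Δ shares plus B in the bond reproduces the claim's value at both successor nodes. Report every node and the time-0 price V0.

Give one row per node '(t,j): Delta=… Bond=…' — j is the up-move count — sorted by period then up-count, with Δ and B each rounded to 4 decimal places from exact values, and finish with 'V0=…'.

No-arbitrage ⇒ martingale measure with p* = (R−d)/(u−d) = 0.6897.
Payoff layer (t=1): V(1,0)=0.0000, V(1,1)=60.9700
(0,0): S=102.0000. Δ = (V_up−V_dn)/(S_up−S_dn) = (60.9700−0.0000)/(151.9800−63.2400) = 0.6871. V = [p*·60.9700 + (1−p*)·0.0000]/1.22 = 34.4658. B = V − Δ·S = -35.6147.
The time-0 hedge costs 34.4658, which is the no-arbitrage price.

(0,0): Delta=0.6871 Bond=-35.6147
V0=34.4658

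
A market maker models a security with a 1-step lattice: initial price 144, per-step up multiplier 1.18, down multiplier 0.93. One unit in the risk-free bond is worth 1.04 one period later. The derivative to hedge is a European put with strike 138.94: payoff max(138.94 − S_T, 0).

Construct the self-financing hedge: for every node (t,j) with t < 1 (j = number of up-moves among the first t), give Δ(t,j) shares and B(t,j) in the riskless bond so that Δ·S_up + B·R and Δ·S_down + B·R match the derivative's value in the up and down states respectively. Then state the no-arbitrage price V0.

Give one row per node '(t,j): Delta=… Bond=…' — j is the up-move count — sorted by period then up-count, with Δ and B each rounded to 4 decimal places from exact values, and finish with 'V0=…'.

No-arbitrage ⇒ martingale measure with p* = (R−d)/(u−d) = 0.4400.
Terminal payoffs: V(1,0)=5.0200, V(1,1)=0.0000
Node (0,0) S=144.0000: V=(p*·0.0000+(1−p*)·5.0200)/1.04=2.7031; Δ=(0.0000−5.0200)/(169.9200−133.9200)=-0.1394; B=V−Δ·S=22.7831
Check: Δ(0,0)·S0 + B(0,0) = 2.7031 = V0.

(0,0): Delta=-0.1394 Bond=22.7831
V0=2.7031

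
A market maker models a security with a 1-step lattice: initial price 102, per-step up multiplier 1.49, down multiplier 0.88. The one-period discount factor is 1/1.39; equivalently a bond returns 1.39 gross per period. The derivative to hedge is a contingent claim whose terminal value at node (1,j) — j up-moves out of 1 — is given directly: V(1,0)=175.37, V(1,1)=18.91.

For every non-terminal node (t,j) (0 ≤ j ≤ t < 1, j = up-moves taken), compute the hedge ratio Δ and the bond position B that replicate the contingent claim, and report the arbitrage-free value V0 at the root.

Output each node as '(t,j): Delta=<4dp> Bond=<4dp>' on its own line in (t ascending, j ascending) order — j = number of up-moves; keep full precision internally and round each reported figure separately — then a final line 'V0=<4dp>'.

(0,0): Delta=-2.5146 Bond=288.5488
V0=32.0570

Since d<R<u, set p* = (R−d)/(u−d) = 0.8361; price each node as the discounted p*-expectation of its children.
At expiry t=1: V(1,0)=175.3700, V(1,1)=18.9100
Node (0,0) S=102.0000: V=(p*·18.9100+(1−p*)·175.3700)/1.39=32.0570; Δ=(18.9100−175.3700)/(151.9800−89.7600)=-2.5146; B=V−Δ·S=288.5488
The time-0 hedge costs 32.0570, which is the no-arbitrage price.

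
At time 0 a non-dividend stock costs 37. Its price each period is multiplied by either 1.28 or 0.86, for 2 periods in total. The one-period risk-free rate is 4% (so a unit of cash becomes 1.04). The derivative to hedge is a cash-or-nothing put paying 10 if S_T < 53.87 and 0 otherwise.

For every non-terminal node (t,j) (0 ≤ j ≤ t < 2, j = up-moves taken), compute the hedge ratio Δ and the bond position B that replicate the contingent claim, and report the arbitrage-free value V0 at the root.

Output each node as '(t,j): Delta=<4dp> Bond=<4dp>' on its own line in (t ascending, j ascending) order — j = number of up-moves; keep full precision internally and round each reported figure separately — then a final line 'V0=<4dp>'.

(0,0): Delta=-0.2652 Bond=17.3590
(1,0): Delta=0.0000 Bond=9.6154
(1,1): Delta=-0.5027 Bond=29.3040
V0=7.5474

Under the risk-neutral measure, an up-move has probability p* = (R−d)/(u−d) = 0.4286 and values discount at R = 1.04.
Terminal payoffs: V(2,0)=10.0000, V(2,1)=10.0000, V(2,2)=0.0000
  t=1,j=0: stock 31.8200 → up 40.7296 (V=10.0000), down 27.3652 (V=10.0000). Price 9.6154; hedge Δ=0.0000, bond B=9.6154.
  t=1,j=1: stock 47.3600 → up 60.6208 (V=0.0000), down 40.7296 (V=10.0000). Price 5.4945; hedge Δ=-0.5027, bond B=29.3040.
  t=0,j=0: stock 37.0000 → up 47.3600 (V=5.4945), down 31.8200 (V=9.6154). Price 7.5474; hedge Δ=-0.2652, bond B=17.3590.
Check: Δ(0,0)·S0 + B(0,0) = 7.5474 = V0.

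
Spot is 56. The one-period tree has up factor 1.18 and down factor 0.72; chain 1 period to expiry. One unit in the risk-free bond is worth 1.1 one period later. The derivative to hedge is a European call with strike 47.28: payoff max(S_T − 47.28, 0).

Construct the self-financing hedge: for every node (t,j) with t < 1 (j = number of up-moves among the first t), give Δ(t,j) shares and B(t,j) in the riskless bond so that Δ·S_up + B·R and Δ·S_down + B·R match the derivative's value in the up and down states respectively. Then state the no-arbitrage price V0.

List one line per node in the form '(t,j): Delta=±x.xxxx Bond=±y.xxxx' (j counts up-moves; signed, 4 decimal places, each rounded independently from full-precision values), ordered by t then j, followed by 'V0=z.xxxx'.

(0,0): Delta=0.7298 Bond=-26.7510
V0=14.1186

Since d<R<u, set p* = (R−d)/(u−d) = 0.8261; price each node as the discounted p*-expectation of its children.
At expiry t=1: V(1,0)=0.0000, V(1,1)=18.8000
(0,0): S=56.0000. Δ = (V_up−V_dn)/(S_up−S_dn) = (18.8000−0.0000)/(66.0800−40.3200) = 0.7298. V = [p*·18.8000 + (1−p*)·0.0000]/1.1 = 14.1186. B = V − Δ·S = -26.7510.
Check: Δ(0,0)·S0 + B(0,0) = 14.1186 = V0.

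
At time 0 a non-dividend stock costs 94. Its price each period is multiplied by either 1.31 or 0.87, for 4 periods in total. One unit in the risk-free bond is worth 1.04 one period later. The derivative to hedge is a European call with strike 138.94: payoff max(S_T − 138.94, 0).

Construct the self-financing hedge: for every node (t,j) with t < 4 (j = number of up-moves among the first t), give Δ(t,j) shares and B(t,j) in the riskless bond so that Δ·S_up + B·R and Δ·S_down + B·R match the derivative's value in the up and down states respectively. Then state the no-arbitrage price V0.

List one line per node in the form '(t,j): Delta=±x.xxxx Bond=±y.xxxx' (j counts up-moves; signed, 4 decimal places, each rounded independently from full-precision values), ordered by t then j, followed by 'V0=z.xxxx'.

Under the risk-neutral measure, an up-move has probability p* = (R−d)/(u−d) = 0.3864 and values discount at R = 1.04.
Terminal payoffs: V(4,0)=0.0000, V(4,1)=0.0000, V(4,2)=0.0000, V(4,3)=44.9089, V(4,4)=137.8899
(3,0): S=61.8993. Δ = (V_up−V_dn)/(S_up−S_dn) = (0.0000−0.0000)/(81.0881−53.8524) = 0.0000. V = [p*·0.0000 + (1−p*)·0.0000]/1.04 = 0.0000. B = V − Δ·S = 0.0000.
(3,1): S=93.2047. Δ = (V_up−V_dn)/(S_up−S_dn) = (0.0000−0.0000)/(122.0981−81.0881) = 0.0000. V = [p*·0.0000 + (1−p*)·0.0000]/1.04 = 0.0000. B = V − Δ·S = 0.0000.
(3,2): S=140.3427. Δ = (V_up−V_dn)/(S_up−S_dn) = (44.9089−0.0000)/(183.8489−122.0981) = 0.7273. V = [p*·44.9089 + (1−p*)·0.0000]/1.04 = 16.6838. B = V − Δ·S = -85.3818.
(3,3): S=211.3206. Δ = (V_up−V_dn)/(S_up−S_dn) = (137.8899−44.9089)/(276.8299−183.8489) = 1.0000. V = [p*·137.8899 + (1−p*)·44.9089]/1.04 = 77.7244. B = V − Δ·S = -133.5962.
(2,0): S=71.1486. Δ = (V_up−V_dn)/(S_up−S_dn) = (0.0000−0.0000)/(93.2047−61.8993) = 0.0000. V = [p*·0.0000 + (1−p*)·0.0000]/1.04 = 0.0000. B = V − Δ·S = 0.0000.
(2,1): S=107.1318. Δ = (V_up−V_dn)/(S_up−S_dn) = (16.6838−0.0000)/(140.3427−93.2047) = 0.3539. V = [p*·16.6838 + (1−p*)·0.0000]/1.04 = 6.1981. B = V − Δ·S = -31.7196.
(2,2): S=161.3134. Δ = (V_up−V_dn)/(S_up−S_dn) = (77.7244−16.6838)/(211.3206−140.3427) = 0.8600. V = [p*·77.7244 + (1−p*)·16.6838]/1.04 = 38.7189. B = V − Δ·S = -100.0097.
(1,0): S=81.7800. Δ = (V_up−V_dn)/(S_up−S_dn) = (6.1981−0.0000)/(107.1318−71.1486) = 0.1722. V = [p*·6.1981 + (1−p*)·0.0000]/1.04 = 2.3026. B = V − Δ·S = -11.7840.
(1,1): S=123.1400. Δ = (V_up−V_dn)/(S_up−S_dn) = (38.7189−6.1981)/(161.3134−107.1318) = 0.6002. V = [p*·38.7189 + (1−p*)·6.1981]/1.04 = 18.0413. B = V − Δ·S = -55.8697.
(0,0): S=94.0000. Δ = (V_up−V_dn)/(S_up−S_dn) = (18.0413−2.3026)/(123.1400−81.7800) = 0.3805. V = [p*·18.0413 + (1−p*)·2.3026]/1.04 = 8.0610. B = V − Δ·S = -27.7087.
The time-0 hedge costs 8.0610, which is the no-arbitrage price.

(0,0): Delta=0.3805 Bond=-27.7087
(1,0): Delta=0.1722 Bond=-11.7840
(1,1): Delta=0.6002 Bond=-55.8697
(2,0): Delta=0.0000 Bond=0.0000
(2,1): Delta=0.3539 Bond=-31.7196
(2,2): Delta=0.8600 Bond=-100.0097
(3,0): Delta=0.0000 Bond=0.0000
(3,1): Delta=0.0000 Bond=0.0000
(3,2): Delta=0.7273 Bond=-85.3818
(3,3): Delta=1.0000 Bond=-133.5962
V0=8.0610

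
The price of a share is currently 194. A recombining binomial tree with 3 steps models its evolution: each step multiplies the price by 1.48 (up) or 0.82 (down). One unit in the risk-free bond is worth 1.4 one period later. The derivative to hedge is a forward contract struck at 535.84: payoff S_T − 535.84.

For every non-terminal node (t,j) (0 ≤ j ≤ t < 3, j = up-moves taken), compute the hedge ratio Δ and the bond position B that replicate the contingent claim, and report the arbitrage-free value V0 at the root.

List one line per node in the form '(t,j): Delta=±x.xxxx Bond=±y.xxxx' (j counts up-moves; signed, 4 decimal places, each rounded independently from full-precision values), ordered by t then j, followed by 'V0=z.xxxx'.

No-arbitrage ⇒ martingale measure with p* = (R−d)/(u−d) = 0.8788.
Payoff layer (t=3): V(3,0)=-428.8746, V(3,1)=-342.7805, V(3,2)=-187.3912, V(3,3)=93.0676
(2,0): S=130.4456. Δ = (V_up−V_dn)/(S_up−S_dn) = (-342.7805−-428.8746)/(193.0595−106.9654) = 1.0000. V = [p*·-342.7805 + (1−p*)·-428.8746]/1.4 = -252.2973. B = V − Δ·S = -382.7429.
(2,1): S=235.4384. Δ = (V_up−V_dn)/(S_up−S_dn) = (-187.3912−-342.7805)/(348.4488−193.0595) = 1.0000. V = [p*·-187.3912 + (1−p*)·-342.7805]/1.4 = -147.3045. B = V − Δ·S = -382.7429.
(2,2): S=424.9376. Δ = (V_up−V_dn)/(S_up−S_dn) = (93.0676−-187.3912)/(628.9076−348.4488) = 1.0000. V = [p*·93.0676 + (1−p*)·-187.3912]/1.4 = 42.1947. B = V − Δ·S = -382.7429.
(1,0): S=159.0800. Δ = (V_up−V_dn)/(S_up−S_dn) = (-147.3045−-252.2973)/(235.4384−130.4456) = 1.0000. V = [p*·-147.3045 + (1−p*)·-252.2973]/1.4 = -114.3078. B = V − Δ·S = -273.3878.
(1,1): S=287.1200. Δ = (V_up−V_dn)/(S_up−S_dn) = (42.1947−-147.3045)/(424.9376−235.4384) = 1.0000. V = [p*·42.1947 + (1−p*)·-147.3045]/1.4 = 13.7322. B = V − Δ·S = -273.3878.
(0,0): S=194.0000. Δ = (V_up−V_dn)/(S_up−S_dn) = (13.7322−-114.3078)/(287.1200−159.0800) = 1.0000. V = [p*·13.7322 + (1−p*)·-114.3078]/1.4 = -1.2770. B = V − Δ·S = -195.2770.
Self-financing check: at every node Δ·S+B equals the discounted successor values.

(0,0): Delta=1.0000 Bond=-195.2770
(1,0): Delta=1.0000 Bond=-273.3878
(1,1): Delta=1.0000 Bond=-273.3878
(2,0): Delta=1.0000 Bond=-382.7429
(2,1): Delta=1.0000 Bond=-382.7429
(2,2): Delta=1.0000 Bond=-382.7429
V0=-1.2770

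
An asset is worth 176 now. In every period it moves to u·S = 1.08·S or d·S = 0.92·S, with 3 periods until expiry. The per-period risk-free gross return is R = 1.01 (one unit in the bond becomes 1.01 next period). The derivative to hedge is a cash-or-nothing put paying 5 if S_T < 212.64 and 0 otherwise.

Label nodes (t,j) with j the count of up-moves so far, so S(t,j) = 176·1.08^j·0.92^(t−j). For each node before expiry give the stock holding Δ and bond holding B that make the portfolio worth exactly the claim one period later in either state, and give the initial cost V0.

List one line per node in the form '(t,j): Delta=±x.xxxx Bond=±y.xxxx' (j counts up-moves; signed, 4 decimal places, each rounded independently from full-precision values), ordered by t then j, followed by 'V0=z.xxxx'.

(0,0): Delta=-0.0551 Bond=13.6821
(1,0): Delta=0.0000 Bond=4.9015
(1,1): Delta=-0.0916 Bond=20.7547
(2,0): Delta=0.0000 Bond=4.9505
(2,1): Delta=0.0000 Bond=4.9505
(2,2): Delta=-0.1522 Bond=33.4158
V0=3.9892

Since d<R<u, set p* = (R−d)/(u−d) = 0.5625; price each node as the discounted p*-expectation of its children.
Terminal values V(3,·): V(3,0)=5.0000, V(3,1)=5.0000, V(3,2)=5.0000, V(3,3)=0.0000
  t=2,j=0: stock 148.9664 → up 160.8837 (V=5.0000), down 137.0491 (V=5.0000). Price 4.9505; hedge Δ=0.0000, bond B=4.9505.
  t=2,j=1: stock 174.8736 → up 188.8635 (V=5.0000), down 160.8837 (V=5.0000). Price 4.9505; hedge Δ=0.0000, bond B=4.9505.
  t=2,j=2: stock 205.2864 → up 221.7093 (V=0.0000), down 188.8635 (V=5.0000). Price 2.1658; hedge Δ=-0.1522, bond B=33.4158.
  t=1,j=0: stock 161.9200 → up 174.8736 (V=4.9505), down 148.9664 (V=4.9505). Price 4.9015; hedge Δ=0.0000, bond B=4.9015.
  t=1,j=1: stock 190.0800 → up 205.2864 (V=2.1658), down 174.8736 (V=4.9505). Price 3.3506; hedge Δ=-0.0916, bond B=20.7547.
  t=0,j=0: stock 176.0000 → up 190.0800 (V=3.3506), down 161.9200 (V=4.9015). Price 3.9892; hedge Δ=-0.0551, bond B=13.6821.
Each (Δ,B) replicates both successor values, so the strategy is self-financing and V0 is arbitrage-free.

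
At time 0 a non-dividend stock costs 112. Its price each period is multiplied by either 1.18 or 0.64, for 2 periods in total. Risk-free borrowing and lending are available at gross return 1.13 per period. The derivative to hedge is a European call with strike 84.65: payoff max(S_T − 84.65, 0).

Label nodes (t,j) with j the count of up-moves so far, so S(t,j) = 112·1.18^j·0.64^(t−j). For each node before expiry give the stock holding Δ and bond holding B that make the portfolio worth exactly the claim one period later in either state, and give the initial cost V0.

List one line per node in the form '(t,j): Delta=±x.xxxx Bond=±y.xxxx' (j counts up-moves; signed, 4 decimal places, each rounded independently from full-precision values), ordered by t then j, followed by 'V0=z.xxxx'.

No-arbitrage ⇒ martingale measure with p* = (R−d)/(u−d) = 0.9074.
Payoff layer (t=2): V(2,0)=0.0000, V(2,1)=0.0000, V(2,2)=71.2988
Node (1,0) S=71.6800: V=(p*·0.0000+(1−p*)·0.0000)/1.13=0.0000; Δ=(0.0000−0.0000)/(84.5824−45.8752)=0.0000; B=V−Δ·S=0.0000
Node (1,1) S=132.1600: V=(p*·71.2988+(1−p*)·0.0000)/1.13=57.2540; Δ=(71.2988−0.0000)/(155.9488−84.5824)=0.9991; B=V−Δ·S=-74.7808
Node (0,0) S=112.0000: V=(p*·57.2540+(1−p*)·0.0000)/1.13=45.9759; Δ=(57.2540−0.0000)/(132.1600−71.6800)=0.9467; B=V−Δ·S=-60.0501
Root portfolio cost Δ·112+B reproduces V0=45.9759.

(0,0): Delta=0.9467 Bond=-60.0501
(1,0): Delta=0.0000 Bond=0.0000
(1,1): Delta=0.9991 Bond=-74.7808
V0=45.9759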